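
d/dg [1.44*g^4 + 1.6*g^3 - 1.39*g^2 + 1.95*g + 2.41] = 5.76*g^3 + 4.8*g^2 - 2.78*g + 1.95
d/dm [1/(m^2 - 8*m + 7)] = 2*(4 - m)/(m^2 - 8*m + 7)^2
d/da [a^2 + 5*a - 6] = 2*a + 5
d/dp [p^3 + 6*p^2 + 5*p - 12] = 3*p^2 + 12*p + 5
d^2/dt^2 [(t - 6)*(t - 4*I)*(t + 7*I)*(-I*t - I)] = -12*I*t^2 + t*(18 + 30*I) - 30 - 44*I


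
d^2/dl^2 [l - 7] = 0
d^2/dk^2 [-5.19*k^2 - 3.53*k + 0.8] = -10.3800000000000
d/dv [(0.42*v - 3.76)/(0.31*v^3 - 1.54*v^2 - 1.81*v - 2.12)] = (-0.2604*v^3 + 4.1436*v^2 - 11.5808*v - 7.696)/(0.0961*v^6 - 0.9548*v^5 + 1.2494*v^4 + 4.2604*v^3 + 9.8057*v^2 + 7.6744*v + 4.4944)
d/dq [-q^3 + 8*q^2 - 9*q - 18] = -3*q^2 + 16*q - 9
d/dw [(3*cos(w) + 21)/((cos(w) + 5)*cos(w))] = 3*(sin(w) + 35*sin(w)/cos(w)^2 + 14*tan(w))/(cos(w) + 5)^2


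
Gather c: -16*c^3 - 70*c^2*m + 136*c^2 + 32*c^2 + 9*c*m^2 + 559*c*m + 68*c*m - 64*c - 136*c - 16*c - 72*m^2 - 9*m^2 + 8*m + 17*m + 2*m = -16*c^3 + c^2*(168 - 70*m) + c*(9*m^2 + 627*m - 216) - 81*m^2 + 27*m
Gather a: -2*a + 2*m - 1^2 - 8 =-2*a + 2*m - 9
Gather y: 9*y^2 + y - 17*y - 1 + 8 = 9*y^2 - 16*y + 7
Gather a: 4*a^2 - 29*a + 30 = 4*a^2 - 29*a + 30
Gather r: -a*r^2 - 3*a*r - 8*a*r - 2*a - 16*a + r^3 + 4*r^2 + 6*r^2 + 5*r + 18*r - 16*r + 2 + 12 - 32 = -18*a + r^3 + r^2*(10 - a) + r*(7 - 11*a) - 18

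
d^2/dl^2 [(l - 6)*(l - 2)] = 2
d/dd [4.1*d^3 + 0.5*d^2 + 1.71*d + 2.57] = 12.3*d^2 + 1.0*d + 1.71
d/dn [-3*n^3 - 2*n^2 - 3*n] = -9*n^2 - 4*n - 3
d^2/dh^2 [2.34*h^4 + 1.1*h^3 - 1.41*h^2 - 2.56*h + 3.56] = 28.08*h^2 + 6.6*h - 2.82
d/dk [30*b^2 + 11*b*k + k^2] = 11*b + 2*k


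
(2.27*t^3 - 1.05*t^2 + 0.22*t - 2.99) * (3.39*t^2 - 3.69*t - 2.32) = 7.6953*t^5 - 11.9358*t^4 - 0.6461*t^3 - 8.5119*t^2 + 10.5227*t + 6.9368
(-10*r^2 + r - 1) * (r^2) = -10*r^4 + r^3 - r^2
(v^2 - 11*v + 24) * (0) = 0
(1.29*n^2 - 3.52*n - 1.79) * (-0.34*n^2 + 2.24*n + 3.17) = -0.4386*n^4 + 4.0864*n^3 - 3.1869*n^2 - 15.168*n - 5.6743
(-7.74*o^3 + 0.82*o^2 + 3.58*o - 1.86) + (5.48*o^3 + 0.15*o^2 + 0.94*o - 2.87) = -2.26*o^3 + 0.97*o^2 + 4.52*o - 4.73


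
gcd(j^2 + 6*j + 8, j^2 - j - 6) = j + 2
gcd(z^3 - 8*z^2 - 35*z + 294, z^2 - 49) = z - 7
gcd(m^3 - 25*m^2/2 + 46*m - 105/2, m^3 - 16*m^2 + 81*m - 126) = m^2 - 10*m + 21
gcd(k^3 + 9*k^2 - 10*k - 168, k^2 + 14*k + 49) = k + 7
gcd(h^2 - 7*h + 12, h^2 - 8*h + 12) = 1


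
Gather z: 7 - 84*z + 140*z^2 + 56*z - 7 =140*z^2 - 28*z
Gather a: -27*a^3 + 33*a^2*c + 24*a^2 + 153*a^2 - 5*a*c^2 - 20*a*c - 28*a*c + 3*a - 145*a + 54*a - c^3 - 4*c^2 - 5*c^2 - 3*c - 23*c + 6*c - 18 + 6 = -27*a^3 + a^2*(33*c + 177) + a*(-5*c^2 - 48*c - 88) - c^3 - 9*c^2 - 20*c - 12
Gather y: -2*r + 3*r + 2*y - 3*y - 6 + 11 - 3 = r - y + 2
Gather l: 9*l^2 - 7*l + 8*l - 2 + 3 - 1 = 9*l^2 + l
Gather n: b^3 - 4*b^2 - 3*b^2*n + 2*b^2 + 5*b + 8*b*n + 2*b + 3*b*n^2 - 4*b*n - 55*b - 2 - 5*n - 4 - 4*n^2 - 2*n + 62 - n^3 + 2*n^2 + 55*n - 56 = b^3 - 2*b^2 - 48*b - n^3 + n^2*(3*b - 2) + n*(-3*b^2 + 4*b + 48)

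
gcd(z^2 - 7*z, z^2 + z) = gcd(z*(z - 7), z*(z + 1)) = z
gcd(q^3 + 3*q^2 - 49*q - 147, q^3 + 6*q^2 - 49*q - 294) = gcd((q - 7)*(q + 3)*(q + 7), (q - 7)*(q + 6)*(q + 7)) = q^2 - 49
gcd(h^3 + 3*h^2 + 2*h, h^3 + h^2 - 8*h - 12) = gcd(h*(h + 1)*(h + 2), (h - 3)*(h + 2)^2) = h + 2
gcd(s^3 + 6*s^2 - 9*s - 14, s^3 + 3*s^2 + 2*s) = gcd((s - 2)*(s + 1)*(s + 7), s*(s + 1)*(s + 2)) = s + 1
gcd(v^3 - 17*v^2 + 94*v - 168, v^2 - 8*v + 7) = v - 7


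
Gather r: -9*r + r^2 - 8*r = r^2 - 17*r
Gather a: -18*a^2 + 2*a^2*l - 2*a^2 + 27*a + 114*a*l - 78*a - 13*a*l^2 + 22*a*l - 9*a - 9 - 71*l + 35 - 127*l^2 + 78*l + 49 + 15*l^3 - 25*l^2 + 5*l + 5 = a^2*(2*l - 20) + a*(-13*l^2 + 136*l - 60) + 15*l^3 - 152*l^2 + 12*l + 80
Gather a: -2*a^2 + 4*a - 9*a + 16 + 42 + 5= -2*a^2 - 5*a + 63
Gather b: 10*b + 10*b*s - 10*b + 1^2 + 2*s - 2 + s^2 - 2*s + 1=10*b*s + s^2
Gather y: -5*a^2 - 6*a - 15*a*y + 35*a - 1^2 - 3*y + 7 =-5*a^2 + 29*a + y*(-15*a - 3) + 6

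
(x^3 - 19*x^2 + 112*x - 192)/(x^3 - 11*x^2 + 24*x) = (x - 8)/x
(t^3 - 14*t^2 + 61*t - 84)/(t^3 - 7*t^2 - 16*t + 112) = (t - 3)/(t + 4)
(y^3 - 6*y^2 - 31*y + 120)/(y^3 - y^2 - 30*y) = (y^2 - 11*y + 24)/(y*(y - 6))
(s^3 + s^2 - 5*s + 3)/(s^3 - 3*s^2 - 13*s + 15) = (s - 1)/(s - 5)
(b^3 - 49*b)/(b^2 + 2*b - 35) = b*(b - 7)/(b - 5)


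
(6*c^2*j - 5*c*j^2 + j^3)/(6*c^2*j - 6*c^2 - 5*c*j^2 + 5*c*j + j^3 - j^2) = j/(j - 1)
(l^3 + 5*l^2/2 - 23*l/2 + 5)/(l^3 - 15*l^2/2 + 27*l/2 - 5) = (l + 5)/(l - 5)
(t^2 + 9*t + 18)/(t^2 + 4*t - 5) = (t^2 + 9*t + 18)/(t^2 + 4*t - 5)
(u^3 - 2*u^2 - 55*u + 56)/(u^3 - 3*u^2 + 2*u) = (u^2 - u - 56)/(u*(u - 2))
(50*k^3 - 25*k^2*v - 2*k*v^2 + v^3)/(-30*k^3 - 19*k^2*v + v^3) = (-10*k^2 + 3*k*v + v^2)/(6*k^2 + 5*k*v + v^2)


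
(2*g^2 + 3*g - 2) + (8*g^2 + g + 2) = 10*g^2 + 4*g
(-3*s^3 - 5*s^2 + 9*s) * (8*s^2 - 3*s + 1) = -24*s^5 - 31*s^4 + 84*s^3 - 32*s^2 + 9*s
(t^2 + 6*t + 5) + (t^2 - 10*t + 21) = 2*t^2 - 4*t + 26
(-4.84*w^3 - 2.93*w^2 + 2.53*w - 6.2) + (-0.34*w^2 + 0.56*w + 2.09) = -4.84*w^3 - 3.27*w^2 + 3.09*w - 4.11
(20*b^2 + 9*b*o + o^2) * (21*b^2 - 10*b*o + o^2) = 420*b^4 - 11*b^3*o - 49*b^2*o^2 - b*o^3 + o^4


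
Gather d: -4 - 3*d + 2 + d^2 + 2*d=d^2 - d - 2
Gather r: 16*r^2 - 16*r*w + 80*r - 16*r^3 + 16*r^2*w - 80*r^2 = -16*r^3 + r^2*(16*w - 64) + r*(80 - 16*w)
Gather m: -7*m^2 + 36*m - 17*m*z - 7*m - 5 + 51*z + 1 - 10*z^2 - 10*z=-7*m^2 + m*(29 - 17*z) - 10*z^2 + 41*z - 4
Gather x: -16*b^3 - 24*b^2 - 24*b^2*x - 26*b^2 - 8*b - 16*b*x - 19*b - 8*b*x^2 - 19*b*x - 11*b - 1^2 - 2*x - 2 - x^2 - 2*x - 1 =-16*b^3 - 50*b^2 - 38*b + x^2*(-8*b - 1) + x*(-24*b^2 - 35*b - 4) - 4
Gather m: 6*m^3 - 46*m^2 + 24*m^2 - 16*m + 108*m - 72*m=6*m^3 - 22*m^2 + 20*m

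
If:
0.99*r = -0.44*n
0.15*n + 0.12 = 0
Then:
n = -0.80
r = 0.36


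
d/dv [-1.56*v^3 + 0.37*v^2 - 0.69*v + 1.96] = -4.68*v^2 + 0.74*v - 0.69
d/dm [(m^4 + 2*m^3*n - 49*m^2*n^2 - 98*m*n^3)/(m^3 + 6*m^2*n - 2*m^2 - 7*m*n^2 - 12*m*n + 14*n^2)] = (m^4 - 2*m^3*n - 4*m^3 + 19*m^2*n^2 + 16*m^2*n - 20*m*n^2 - 28*n^3)/(m^4 - 2*m^3*n - 4*m^3 + m^2*n^2 + 8*m^2*n + 4*m^2 - 4*m*n^2 - 8*m*n + 4*n^2)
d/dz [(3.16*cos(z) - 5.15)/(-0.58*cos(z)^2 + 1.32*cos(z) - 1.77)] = (-1.8328*cos(z)^2 + 5.974*cos(z) - 1.2048)*sin(z)/(0.3364*cos(z)^4 - 1.5312*cos(z)^3 + 3.7956*cos(z)^2 - 4.6728*cos(z) + 3.1329)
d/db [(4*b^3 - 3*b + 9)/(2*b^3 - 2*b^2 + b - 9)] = 2*(-4*b^4 + 10*b^3 - 84*b^2 + 18*b + 9)/(4*b^6 - 8*b^5 + 8*b^4 - 40*b^3 + 37*b^2 - 18*b + 81)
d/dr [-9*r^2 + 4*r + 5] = 4 - 18*r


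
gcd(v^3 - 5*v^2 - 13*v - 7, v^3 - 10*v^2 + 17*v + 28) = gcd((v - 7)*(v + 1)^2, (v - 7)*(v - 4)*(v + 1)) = v^2 - 6*v - 7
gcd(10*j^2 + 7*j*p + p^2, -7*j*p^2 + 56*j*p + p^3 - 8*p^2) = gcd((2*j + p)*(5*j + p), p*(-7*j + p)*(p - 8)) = 1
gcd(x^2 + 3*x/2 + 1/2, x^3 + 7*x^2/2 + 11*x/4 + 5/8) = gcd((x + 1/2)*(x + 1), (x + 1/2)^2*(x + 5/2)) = x + 1/2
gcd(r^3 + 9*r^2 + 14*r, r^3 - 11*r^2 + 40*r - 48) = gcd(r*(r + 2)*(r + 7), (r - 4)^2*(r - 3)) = 1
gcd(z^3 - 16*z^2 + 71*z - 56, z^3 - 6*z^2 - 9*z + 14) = z^2 - 8*z + 7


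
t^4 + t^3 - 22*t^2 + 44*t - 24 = (t - 2)^2*(t - 1)*(t + 6)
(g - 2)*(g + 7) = g^2 + 5*g - 14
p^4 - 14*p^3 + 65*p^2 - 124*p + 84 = (p - 7)*(p - 3)*(p - 2)^2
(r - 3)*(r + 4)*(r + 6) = r^3 + 7*r^2 - 6*r - 72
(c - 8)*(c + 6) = c^2 - 2*c - 48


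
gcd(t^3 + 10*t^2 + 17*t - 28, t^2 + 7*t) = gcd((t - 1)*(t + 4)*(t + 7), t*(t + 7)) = t + 7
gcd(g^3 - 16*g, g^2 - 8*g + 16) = g - 4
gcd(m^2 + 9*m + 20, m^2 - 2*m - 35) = m + 5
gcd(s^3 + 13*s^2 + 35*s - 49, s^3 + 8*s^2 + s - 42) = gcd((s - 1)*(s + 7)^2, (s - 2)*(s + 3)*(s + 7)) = s + 7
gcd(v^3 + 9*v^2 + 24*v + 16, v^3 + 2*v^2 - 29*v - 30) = v + 1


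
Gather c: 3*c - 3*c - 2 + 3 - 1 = 0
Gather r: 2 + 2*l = 2*l + 2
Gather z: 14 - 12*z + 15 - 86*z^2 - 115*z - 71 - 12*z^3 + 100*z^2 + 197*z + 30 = -12*z^3 + 14*z^2 + 70*z - 12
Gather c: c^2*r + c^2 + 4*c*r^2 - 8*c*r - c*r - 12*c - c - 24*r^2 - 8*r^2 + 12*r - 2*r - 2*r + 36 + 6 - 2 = c^2*(r + 1) + c*(4*r^2 - 9*r - 13) - 32*r^2 + 8*r + 40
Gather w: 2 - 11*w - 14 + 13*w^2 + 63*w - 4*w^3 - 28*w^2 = -4*w^3 - 15*w^2 + 52*w - 12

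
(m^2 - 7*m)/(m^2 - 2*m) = (m - 7)/(m - 2)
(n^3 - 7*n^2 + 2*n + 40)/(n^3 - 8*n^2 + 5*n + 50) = (n - 4)/(n - 5)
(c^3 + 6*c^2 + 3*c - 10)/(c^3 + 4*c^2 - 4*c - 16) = (c^2 + 4*c - 5)/(c^2 + 2*c - 8)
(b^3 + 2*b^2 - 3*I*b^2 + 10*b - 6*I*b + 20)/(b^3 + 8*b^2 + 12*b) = (b^2 - 3*I*b + 10)/(b*(b + 6))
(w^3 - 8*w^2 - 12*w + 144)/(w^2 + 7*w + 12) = (w^2 - 12*w + 36)/(w + 3)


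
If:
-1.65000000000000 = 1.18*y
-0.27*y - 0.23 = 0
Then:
No Solution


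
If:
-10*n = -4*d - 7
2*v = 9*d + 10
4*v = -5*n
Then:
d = -47/40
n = 23/100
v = -23/80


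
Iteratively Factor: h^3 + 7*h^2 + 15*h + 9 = (h + 3)*(h^2 + 4*h + 3) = (h + 3)^2*(h + 1)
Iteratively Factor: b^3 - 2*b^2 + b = (b - 1)*(b^2 - b) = (b - 1)^2*(b)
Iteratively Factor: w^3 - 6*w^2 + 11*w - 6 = (w - 1)*(w^2 - 5*w + 6) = (w - 2)*(w - 1)*(w - 3)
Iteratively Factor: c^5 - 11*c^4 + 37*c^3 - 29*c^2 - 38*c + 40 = (c - 1)*(c^4 - 10*c^3 + 27*c^2 - 2*c - 40) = (c - 4)*(c - 1)*(c^3 - 6*c^2 + 3*c + 10) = (c - 4)*(c - 1)*(c + 1)*(c^2 - 7*c + 10) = (c - 5)*(c - 4)*(c - 1)*(c + 1)*(c - 2)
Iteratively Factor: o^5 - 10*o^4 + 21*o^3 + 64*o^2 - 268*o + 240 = (o - 4)*(o^4 - 6*o^3 - 3*o^2 + 52*o - 60) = (o - 4)*(o + 3)*(o^3 - 9*o^2 + 24*o - 20) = (o - 4)*(o - 2)*(o + 3)*(o^2 - 7*o + 10) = (o - 5)*(o - 4)*(o - 2)*(o + 3)*(o - 2)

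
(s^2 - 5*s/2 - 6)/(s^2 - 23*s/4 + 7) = 2*(2*s + 3)/(4*s - 7)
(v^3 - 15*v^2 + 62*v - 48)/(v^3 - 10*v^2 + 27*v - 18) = (v - 8)/(v - 3)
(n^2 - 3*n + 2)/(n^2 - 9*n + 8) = (n - 2)/(n - 8)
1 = 1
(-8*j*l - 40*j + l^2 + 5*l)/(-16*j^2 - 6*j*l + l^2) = (l + 5)/(2*j + l)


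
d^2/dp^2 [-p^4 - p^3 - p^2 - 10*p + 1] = -12*p^2 - 6*p - 2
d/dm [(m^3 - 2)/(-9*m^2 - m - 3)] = (-3*m^2*(9*m^2 + m + 3) + (18*m + 1)*(m^3 - 2))/(9*m^2 + m + 3)^2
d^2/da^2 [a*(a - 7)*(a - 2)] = 6*a - 18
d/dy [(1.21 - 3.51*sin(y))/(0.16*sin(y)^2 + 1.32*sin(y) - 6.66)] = (0.5616*sin(y)^2 - 0.3872*sin(y) + 21.7794)*cos(y)/(0.0256*sin(y)^4 + 0.4224*sin(y)^3 - 0.3888*sin(y)^2 - 17.5824*sin(y) + 44.3556)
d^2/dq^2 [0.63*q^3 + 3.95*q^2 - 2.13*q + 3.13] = 3.78*q + 7.9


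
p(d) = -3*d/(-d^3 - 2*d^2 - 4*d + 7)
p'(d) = -3*d*(3*d^2 + 4*d + 4)/(-d^3 - 2*d^2 - 4*d + 7)^2 - 3/(-d^3 - 2*d^2 - 4*d + 7)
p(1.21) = 1.43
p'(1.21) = -6.27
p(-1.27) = 0.35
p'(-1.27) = -0.15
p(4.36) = 0.10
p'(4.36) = -0.04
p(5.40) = 0.07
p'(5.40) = -0.02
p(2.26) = 0.28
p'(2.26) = -0.21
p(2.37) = 0.26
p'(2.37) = -0.18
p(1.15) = 1.95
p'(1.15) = -12.21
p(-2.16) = 0.40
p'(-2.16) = 0.04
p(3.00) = 0.18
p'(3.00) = -0.09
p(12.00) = 0.02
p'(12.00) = 0.00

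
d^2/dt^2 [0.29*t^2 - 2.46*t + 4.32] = 0.580000000000000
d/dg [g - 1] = 1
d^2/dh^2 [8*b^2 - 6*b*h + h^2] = 2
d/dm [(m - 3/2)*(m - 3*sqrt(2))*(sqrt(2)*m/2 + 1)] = 3*sqrt(2)*m^2/2 - 4*m - 3*sqrt(2)*m/2 - 3*sqrt(2) + 3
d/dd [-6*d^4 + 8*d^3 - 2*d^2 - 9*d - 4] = -24*d^3 + 24*d^2 - 4*d - 9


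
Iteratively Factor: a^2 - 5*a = (a - 5)*(a)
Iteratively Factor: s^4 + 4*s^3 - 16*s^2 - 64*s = (s - 4)*(s^3 + 8*s^2 + 16*s) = s*(s - 4)*(s^2 + 8*s + 16) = s*(s - 4)*(s + 4)*(s + 4)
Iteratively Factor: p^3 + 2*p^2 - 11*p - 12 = (p - 3)*(p^2 + 5*p + 4) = (p - 3)*(p + 1)*(p + 4)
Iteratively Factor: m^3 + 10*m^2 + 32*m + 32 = (m + 2)*(m^2 + 8*m + 16) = (m + 2)*(m + 4)*(m + 4)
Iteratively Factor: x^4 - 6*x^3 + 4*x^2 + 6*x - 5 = (x + 1)*(x^3 - 7*x^2 + 11*x - 5) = (x - 1)*(x + 1)*(x^2 - 6*x + 5) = (x - 1)^2*(x + 1)*(x - 5)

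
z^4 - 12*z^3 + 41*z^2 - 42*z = z*(z - 7)*(z - 3)*(z - 2)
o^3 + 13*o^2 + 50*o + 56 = (o + 2)*(o + 4)*(o + 7)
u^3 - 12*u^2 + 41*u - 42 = (u - 7)*(u - 3)*(u - 2)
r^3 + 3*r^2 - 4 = (r - 1)*(r + 2)^2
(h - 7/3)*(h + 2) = h^2 - h/3 - 14/3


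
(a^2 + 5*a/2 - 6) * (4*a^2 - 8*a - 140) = 4*a^4 + 2*a^3 - 184*a^2 - 302*a + 840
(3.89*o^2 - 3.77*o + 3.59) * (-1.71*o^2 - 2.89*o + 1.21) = -6.6519*o^4 - 4.7954*o^3 + 9.4633*o^2 - 14.9368*o + 4.3439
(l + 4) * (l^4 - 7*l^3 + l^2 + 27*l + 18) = l^5 - 3*l^4 - 27*l^3 + 31*l^2 + 126*l + 72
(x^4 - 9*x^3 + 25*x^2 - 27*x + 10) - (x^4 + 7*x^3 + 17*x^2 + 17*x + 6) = -16*x^3 + 8*x^2 - 44*x + 4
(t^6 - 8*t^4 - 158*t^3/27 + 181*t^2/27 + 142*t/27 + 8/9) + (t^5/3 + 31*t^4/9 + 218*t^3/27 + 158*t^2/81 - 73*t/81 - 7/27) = t^6 + t^5/3 - 41*t^4/9 + 20*t^3/9 + 701*t^2/81 + 353*t/81 + 17/27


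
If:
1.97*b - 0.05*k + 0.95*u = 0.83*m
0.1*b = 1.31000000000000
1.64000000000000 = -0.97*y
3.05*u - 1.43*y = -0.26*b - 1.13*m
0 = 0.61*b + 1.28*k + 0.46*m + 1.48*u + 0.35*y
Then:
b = 13.10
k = -2.17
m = 20.39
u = -9.46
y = -1.69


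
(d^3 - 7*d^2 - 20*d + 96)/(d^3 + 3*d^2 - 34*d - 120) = (d^2 - 11*d + 24)/(d^2 - d - 30)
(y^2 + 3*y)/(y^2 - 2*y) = (y + 3)/(y - 2)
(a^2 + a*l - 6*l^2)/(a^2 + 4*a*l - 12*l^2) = (a + 3*l)/(a + 6*l)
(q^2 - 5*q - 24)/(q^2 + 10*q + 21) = (q - 8)/(q + 7)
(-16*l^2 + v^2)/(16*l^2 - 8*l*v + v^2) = (4*l + v)/(-4*l + v)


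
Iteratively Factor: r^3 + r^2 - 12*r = (r + 4)*(r^2 - 3*r) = r*(r + 4)*(r - 3)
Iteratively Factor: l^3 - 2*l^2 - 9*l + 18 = (l + 3)*(l^2 - 5*l + 6) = (l - 2)*(l + 3)*(l - 3)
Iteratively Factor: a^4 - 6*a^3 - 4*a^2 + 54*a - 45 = (a - 1)*(a^3 - 5*a^2 - 9*a + 45) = (a - 3)*(a - 1)*(a^2 - 2*a - 15) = (a - 3)*(a - 1)*(a + 3)*(a - 5)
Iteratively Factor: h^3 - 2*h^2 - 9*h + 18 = (h + 3)*(h^2 - 5*h + 6) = (h - 3)*(h + 3)*(h - 2)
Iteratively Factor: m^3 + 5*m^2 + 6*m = (m)*(m^2 + 5*m + 6) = m*(m + 3)*(m + 2)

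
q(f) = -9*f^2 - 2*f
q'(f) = -18*f - 2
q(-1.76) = -24.36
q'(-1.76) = 29.68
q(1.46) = -22.10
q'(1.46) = -28.28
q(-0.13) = 0.11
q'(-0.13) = 0.34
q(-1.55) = -18.52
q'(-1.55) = 25.90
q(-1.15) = -9.60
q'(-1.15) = 18.70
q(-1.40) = -14.84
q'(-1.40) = 23.20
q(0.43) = -2.52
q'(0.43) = -9.74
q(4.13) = -161.77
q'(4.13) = -76.34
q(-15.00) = -1995.00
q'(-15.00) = 268.00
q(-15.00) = -1995.00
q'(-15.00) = 268.00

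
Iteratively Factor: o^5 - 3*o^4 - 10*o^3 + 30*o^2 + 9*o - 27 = (o + 3)*(o^4 - 6*o^3 + 8*o^2 + 6*o - 9) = (o - 1)*(o + 3)*(o^3 - 5*o^2 + 3*o + 9) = (o - 1)*(o + 1)*(o + 3)*(o^2 - 6*o + 9) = (o - 3)*(o - 1)*(o + 1)*(o + 3)*(o - 3)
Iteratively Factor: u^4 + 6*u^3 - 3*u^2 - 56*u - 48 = (u + 1)*(u^3 + 5*u^2 - 8*u - 48) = (u + 1)*(u + 4)*(u^2 + u - 12) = (u - 3)*(u + 1)*(u + 4)*(u + 4)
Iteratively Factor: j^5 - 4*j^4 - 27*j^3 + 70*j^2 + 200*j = (j + 2)*(j^4 - 6*j^3 - 15*j^2 + 100*j) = (j + 2)*(j + 4)*(j^3 - 10*j^2 + 25*j) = (j - 5)*(j + 2)*(j + 4)*(j^2 - 5*j) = (j - 5)^2*(j + 2)*(j + 4)*(j)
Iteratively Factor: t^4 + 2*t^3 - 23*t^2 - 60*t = (t)*(t^3 + 2*t^2 - 23*t - 60) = t*(t + 3)*(t^2 - t - 20) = t*(t + 3)*(t + 4)*(t - 5)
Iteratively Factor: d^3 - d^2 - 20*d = (d)*(d^2 - d - 20) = d*(d - 5)*(d + 4)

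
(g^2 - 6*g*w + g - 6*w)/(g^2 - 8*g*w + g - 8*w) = (-g + 6*w)/(-g + 8*w)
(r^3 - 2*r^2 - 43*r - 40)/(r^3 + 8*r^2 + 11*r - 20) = (r^2 - 7*r - 8)/(r^2 + 3*r - 4)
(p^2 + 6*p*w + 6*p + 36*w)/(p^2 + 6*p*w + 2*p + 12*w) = (p + 6)/(p + 2)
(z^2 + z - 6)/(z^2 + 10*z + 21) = (z - 2)/(z + 7)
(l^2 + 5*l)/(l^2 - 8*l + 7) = l*(l + 5)/(l^2 - 8*l + 7)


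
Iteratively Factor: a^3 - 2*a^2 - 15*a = (a + 3)*(a^2 - 5*a) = (a - 5)*(a + 3)*(a)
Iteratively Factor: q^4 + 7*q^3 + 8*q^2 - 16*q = (q + 4)*(q^3 + 3*q^2 - 4*q) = q*(q + 4)*(q^2 + 3*q - 4) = q*(q + 4)^2*(q - 1)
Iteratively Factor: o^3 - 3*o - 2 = (o - 2)*(o^2 + 2*o + 1) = (o - 2)*(o + 1)*(o + 1)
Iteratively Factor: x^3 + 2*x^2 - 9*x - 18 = (x - 3)*(x^2 + 5*x + 6) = (x - 3)*(x + 3)*(x + 2)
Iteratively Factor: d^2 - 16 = (d + 4)*(d - 4)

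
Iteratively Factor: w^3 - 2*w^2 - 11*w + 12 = (w - 4)*(w^2 + 2*w - 3) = (w - 4)*(w + 3)*(w - 1)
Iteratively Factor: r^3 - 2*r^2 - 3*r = (r + 1)*(r^2 - 3*r) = (r - 3)*(r + 1)*(r)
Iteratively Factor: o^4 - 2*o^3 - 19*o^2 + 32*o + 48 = (o - 3)*(o^3 + o^2 - 16*o - 16) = (o - 4)*(o - 3)*(o^2 + 5*o + 4) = (o - 4)*(o - 3)*(o + 4)*(o + 1)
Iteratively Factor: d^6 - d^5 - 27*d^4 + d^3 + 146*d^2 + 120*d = (d + 1)*(d^5 - 2*d^4 - 25*d^3 + 26*d^2 + 120*d) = (d + 1)*(d + 4)*(d^4 - 6*d^3 - d^2 + 30*d) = (d - 5)*(d + 1)*(d + 4)*(d^3 - d^2 - 6*d) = (d - 5)*(d + 1)*(d + 2)*(d + 4)*(d^2 - 3*d) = d*(d - 5)*(d + 1)*(d + 2)*(d + 4)*(d - 3)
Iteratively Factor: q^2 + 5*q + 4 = (q + 4)*(q + 1)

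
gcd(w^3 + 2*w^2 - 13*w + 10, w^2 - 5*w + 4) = w - 1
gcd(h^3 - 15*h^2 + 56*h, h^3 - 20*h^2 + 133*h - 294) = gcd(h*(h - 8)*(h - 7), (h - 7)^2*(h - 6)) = h - 7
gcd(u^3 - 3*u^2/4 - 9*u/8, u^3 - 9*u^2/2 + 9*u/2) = u^2 - 3*u/2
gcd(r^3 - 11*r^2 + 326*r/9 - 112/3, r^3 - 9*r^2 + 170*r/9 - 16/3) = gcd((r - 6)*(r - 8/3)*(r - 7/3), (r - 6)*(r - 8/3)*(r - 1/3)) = r^2 - 26*r/3 + 16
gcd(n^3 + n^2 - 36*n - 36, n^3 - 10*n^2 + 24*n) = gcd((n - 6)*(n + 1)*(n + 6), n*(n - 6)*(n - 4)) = n - 6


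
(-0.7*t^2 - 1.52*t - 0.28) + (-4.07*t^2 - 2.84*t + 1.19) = -4.77*t^2 - 4.36*t + 0.91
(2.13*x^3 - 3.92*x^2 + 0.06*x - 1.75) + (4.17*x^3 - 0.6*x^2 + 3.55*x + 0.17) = 6.3*x^3 - 4.52*x^2 + 3.61*x - 1.58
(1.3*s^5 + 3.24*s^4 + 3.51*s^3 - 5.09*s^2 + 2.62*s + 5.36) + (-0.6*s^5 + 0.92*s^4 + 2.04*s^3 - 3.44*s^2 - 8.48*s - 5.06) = 0.7*s^5 + 4.16*s^4 + 5.55*s^3 - 8.53*s^2 - 5.86*s + 0.300000000000001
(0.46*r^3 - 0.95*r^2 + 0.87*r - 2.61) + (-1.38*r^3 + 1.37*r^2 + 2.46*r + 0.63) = -0.92*r^3 + 0.42*r^2 + 3.33*r - 1.98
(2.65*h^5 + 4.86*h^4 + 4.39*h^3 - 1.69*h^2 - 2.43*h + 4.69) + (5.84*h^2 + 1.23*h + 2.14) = 2.65*h^5 + 4.86*h^4 + 4.39*h^3 + 4.15*h^2 - 1.2*h + 6.83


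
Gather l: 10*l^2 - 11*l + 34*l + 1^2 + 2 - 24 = 10*l^2 + 23*l - 21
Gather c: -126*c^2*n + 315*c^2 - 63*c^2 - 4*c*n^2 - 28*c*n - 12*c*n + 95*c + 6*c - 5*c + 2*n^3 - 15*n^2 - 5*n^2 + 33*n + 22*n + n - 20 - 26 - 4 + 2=c^2*(252 - 126*n) + c*(-4*n^2 - 40*n + 96) + 2*n^3 - 20*n^2 + 56*n - 48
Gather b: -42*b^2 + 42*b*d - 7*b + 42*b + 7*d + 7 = -42*b^2 + b*(42*d + 35) + 7*d + 7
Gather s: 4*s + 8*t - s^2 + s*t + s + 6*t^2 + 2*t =-s^2 + s*(t + 5) + 6*t^2 + 10*t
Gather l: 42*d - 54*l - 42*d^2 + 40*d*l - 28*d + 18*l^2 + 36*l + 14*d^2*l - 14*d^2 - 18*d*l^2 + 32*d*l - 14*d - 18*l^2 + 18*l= -56*d^2 - 18*d*l^2 + l*(14*d^2 + 72*d)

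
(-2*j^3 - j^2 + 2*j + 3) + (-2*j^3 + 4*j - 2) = -4*j^3 - j^2 + 6*j + 1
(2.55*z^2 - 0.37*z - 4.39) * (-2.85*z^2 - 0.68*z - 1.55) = -7.2675*z^4 - 0.6795*z^3 + 8.8106*z^2 + 3.5587*z + 6.8045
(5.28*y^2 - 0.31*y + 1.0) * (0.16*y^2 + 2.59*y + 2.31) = 0.8448*y^4 + 13.6256*y^3 + 11.5539*y^2 + 1.8739*y + 2.31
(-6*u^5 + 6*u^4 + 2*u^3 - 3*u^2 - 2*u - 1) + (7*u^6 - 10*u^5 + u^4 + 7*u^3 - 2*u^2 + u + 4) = 7*u^6 - 16*u^5 + 7*u^4 + 9*u^3 - 5*u^2 - u + 3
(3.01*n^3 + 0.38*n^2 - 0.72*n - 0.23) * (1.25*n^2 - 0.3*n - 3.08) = 3.7625*n^5 - 0.428*n^4 - 10.2848*n^3 - 1.2419*n^2 + 2.2866*n + 0.7084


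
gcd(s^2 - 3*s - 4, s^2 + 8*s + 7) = s + 1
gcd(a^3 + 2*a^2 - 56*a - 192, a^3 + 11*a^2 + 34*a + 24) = a^2 + 10*a + 24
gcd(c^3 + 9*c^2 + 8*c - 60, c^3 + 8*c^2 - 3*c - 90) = c^2 + 11*c + 30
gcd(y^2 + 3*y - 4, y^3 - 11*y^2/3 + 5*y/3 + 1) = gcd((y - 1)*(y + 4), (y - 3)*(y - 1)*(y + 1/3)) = y - 1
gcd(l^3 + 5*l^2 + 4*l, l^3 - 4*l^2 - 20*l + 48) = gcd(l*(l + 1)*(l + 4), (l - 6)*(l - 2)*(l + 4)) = l + 4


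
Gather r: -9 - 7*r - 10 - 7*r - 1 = -14*r - 20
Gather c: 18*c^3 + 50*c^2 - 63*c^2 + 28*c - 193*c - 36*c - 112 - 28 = 18*c^3 - 13*c^2 - 201*c - 140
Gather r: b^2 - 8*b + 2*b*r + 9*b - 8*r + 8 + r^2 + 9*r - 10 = b^2 + b + r^2 + r*(2*b + 1) - 2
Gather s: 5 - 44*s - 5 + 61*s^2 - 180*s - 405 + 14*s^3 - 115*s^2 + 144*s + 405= 14*s^3 - 54*s^2 - 80*s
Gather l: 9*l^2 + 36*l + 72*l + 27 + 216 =9*l^2 + 108*l + 243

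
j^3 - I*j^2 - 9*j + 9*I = (j - 3)*(j + 3)*(j - I)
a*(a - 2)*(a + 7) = a^3 + 5*a^2 - 14*a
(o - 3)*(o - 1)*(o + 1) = o^3 - 3*o^2 - o + 3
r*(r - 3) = r^2 - 3*r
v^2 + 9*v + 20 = (v + 4)*(v + 5)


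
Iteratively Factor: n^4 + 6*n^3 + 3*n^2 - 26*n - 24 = (n + 1)*(n^3 + 5*n^2 - 2*n - 24) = (n + 1)*(n + 4)*(n^2 + n - 6) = (n + 1)*(n + 3)*(n + 4)*(n - 2)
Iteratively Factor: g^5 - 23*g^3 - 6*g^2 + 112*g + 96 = (g - 3)*(g^4 + 3*g^3 - 14*g^2 - 48*g - 32) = (g - 3)*(g + 4)*(g^3 - g^2 - 10*g - 8) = (g - 3)*(g + 1)*(g + 4)*(g^2 - 2*g - 8) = (g - 4)*(g - 3)*(g + 1)*(g + 4)*(g + 2)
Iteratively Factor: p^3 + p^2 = (p + 1)*(p^2) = p*(p + 1)*(p)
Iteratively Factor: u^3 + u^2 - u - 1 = (u + 1)*(u^2 - 1) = (u - 1)*(u + 1)*(u + 1)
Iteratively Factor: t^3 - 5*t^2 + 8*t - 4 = (t - 2)*(t^2 - 3*t + 2) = (t - 2)^2*(t - 1)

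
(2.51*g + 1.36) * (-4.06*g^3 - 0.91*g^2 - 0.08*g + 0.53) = -10.1906*g^4 - 7.8057*g^3 - 1.4384*g^2 + 1.2215*g + 0.7208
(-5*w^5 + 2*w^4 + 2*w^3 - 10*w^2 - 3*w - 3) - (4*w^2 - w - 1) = -5*w^5 + 2*w^4 + 2*w^3 - 14*w^2 - 2*w - 2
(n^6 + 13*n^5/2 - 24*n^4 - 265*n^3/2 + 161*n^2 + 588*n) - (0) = n^6 + 13*n^5/2 - 24*n^4 - 265*n^3/2 + 161*n^2 + 588*n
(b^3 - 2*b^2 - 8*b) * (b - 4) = b^4 - 6*b^3 + 32*b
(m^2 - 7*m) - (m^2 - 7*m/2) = -7*m/2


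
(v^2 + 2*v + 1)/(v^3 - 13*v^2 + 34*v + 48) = (v + 1)/(v^2 - 14*v + 48)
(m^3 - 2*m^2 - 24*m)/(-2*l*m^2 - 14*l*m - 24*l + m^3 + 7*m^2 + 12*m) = m*(6 - m)/(2*l*m + 6*l - m^2 - 3*m)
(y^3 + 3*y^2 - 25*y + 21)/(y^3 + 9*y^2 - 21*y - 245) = (y^2 - 4*y + 3)/(y^2 + 2*y - 35)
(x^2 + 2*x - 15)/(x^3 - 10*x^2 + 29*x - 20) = (x^2 + 2*x - 15)/(x^3 - 10*x^2 + 29*x - 20)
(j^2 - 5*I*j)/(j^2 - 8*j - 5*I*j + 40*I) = j/(j - 8)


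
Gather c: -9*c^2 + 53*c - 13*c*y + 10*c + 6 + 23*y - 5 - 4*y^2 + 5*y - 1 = -9*c^2 + c*(63 - 13*y) - 4*y^2 + 28*y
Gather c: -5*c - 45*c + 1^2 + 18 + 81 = 100 - 50*c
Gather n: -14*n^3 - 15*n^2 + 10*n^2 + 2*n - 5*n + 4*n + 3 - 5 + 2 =-14*n^3 - 5*n^2 + n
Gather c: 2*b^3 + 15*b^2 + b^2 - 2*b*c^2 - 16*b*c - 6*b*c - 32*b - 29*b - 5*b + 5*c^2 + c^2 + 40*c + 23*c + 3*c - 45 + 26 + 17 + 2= 2*b^3 + 16*b^2 - 66*b + c^2*(6 - 2*b) + c*(66 - 22*b)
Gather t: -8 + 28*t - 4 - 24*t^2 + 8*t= -24*t^2 + 36*t - 12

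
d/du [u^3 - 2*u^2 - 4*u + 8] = 3*u^2 - 4*u - 4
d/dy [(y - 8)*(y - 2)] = 2*y - 10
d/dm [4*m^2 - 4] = 8*m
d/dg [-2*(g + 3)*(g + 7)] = -4*g - 20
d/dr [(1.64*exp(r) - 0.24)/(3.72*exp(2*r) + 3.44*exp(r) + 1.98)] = (-6.1008*exp(2*r) + 1.7856*exp(r) + 4.0728)*exp(r)/(13.8384*exp(4*r) + 25.5936*exp(3*r) + 26.5648*exp(2*r) + 13.6224*exp(r) + 3.9204)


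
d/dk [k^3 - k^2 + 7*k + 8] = 3*k^2 - 2*k + 7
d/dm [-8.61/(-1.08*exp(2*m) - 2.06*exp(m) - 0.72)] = (-18.5976*exp(m) - 17.7366)*exp(m)/(1.08*exp(2*m) + 2.06*exp(m) + 0.72)^2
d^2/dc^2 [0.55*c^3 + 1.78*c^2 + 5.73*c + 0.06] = 3.3*c + 3.56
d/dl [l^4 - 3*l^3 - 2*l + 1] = 4*l^3 - 9*l^2 - 2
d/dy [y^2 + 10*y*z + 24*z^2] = 2*y + 10*z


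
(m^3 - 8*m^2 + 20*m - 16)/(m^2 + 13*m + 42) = (m^3 - 8*m^2 + 20*m - 16)/(m^2 + 13*m + 42)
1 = 1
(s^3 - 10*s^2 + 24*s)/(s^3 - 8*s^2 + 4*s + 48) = s/(s + 2)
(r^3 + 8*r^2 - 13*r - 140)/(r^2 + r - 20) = r + 7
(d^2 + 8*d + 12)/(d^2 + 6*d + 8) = (d + 6)/(d + 4)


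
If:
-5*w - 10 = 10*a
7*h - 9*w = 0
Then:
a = -w/2 - 1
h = 9*w/7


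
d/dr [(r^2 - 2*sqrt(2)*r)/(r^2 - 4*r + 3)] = 2*(-r*(r - 2)*(r - 2*sqrt(2)) + (r - sqrt(2))*(r^2 - 4*r + 3))/(r^2 - 4*r + 3)^2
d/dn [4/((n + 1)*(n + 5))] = 8*(-n - 3)/(n^4 + 12*n^3 + 46*n^2 + 60*n + 25)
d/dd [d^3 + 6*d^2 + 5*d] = 3*d^2 + 12*d + 5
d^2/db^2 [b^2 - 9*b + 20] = 2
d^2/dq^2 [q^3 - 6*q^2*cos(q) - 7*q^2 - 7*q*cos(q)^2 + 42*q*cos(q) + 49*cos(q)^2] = 6*q^2*cos(q) + 24*q*sin(q) - 42*q*cos(q) + 14*q*cos(2*q) + 6*q - 84*sin(q) + 14*sin(2*q) - 12*cos(q) - 98*cos(2*q) - 14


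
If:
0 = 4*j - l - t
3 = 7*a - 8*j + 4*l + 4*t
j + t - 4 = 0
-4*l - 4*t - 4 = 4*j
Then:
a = 23/35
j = -1/5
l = -5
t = 21/5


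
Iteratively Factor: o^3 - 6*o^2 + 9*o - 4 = (o - 1)*(o^2 - 5*o + 4) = (o - 4)*(o - 1)*(o - 1)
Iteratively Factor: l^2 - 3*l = (l)*(l - 3)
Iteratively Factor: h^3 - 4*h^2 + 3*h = (h - 3)*(h^2 - h) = (h - 3)*(h - 1)*(h)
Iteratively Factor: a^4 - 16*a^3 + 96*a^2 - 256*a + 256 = (a - 4)*(a^3 - 12*a^2 + 48*a - 64) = (a - 4)^2*(a^2 - 8*a + 16) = (a - 4)^3*(a - 4)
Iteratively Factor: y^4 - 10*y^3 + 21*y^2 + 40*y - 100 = (y + 2)*(y^3 - 12*y^2 + 45*y - 50) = (y - 5)*(y + 2)*(y^2 - 7*y + 10) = (y - 5)^2*(y + 2)*(y - 2)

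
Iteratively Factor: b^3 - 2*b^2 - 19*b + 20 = (b - 1)*(b^2 - b - 20) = (b - 1)*(b + 4)*(b - 5)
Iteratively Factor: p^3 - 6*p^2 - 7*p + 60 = (p + 3)*(p^2 - 9*p + 20) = (p - 4)*(p + 3)*(p - 5)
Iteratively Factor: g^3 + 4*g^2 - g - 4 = (g - 1)*(g^2 + 5*g + 4) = (g - 1)*(g + 4)*(g + 1)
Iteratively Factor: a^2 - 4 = (a + 2)*(a - 2)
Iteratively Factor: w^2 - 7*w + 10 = (w - 5)*(w - 2)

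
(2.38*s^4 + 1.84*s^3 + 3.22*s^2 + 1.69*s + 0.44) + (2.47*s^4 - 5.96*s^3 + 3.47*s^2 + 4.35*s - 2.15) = 4.85*s^4 - 4.12*s^3 + 6.69*s^2 + 6.04*s - 1.71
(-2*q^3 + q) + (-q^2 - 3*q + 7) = -2*q^3 - q^2 - 2*q + 7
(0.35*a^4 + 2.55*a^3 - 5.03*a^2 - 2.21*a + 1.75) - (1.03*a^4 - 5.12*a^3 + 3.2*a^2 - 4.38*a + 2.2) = -0.68*a^4 + 7.67*a^3 - 8.23*a^2 + 2.17*a - 0.45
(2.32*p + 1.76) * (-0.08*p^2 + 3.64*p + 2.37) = -0.1856*p^3 + 8.304*p^2 + 11.9048*p + 4.1712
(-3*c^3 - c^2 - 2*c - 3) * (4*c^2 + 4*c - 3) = -12*c^5 - 16*c^4 - 3*c^3 - 17*c^2 - 6*c + 9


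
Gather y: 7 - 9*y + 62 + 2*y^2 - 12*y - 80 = 2*y^2 - 21*y - 11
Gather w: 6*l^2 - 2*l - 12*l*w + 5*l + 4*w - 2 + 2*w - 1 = 6*l^2 + 3*l + w*(6 - 12*l) - 3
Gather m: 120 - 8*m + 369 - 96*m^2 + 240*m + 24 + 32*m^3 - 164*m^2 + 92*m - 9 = 32*m^3 - 260*m^2 + 324*m + 504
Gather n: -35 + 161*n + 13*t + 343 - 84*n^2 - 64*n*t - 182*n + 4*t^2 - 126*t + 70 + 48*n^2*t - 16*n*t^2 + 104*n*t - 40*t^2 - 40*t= n^2*(48*t - 84) + n*(-16*t^2 + 40*t - 21) - 36*t^2 - 153*t + 378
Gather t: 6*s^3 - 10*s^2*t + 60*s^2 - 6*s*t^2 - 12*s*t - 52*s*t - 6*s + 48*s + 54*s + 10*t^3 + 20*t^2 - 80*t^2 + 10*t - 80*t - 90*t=6*s^3 + 60*s^2 + 96*s + 10*t^3 + t^2*(-6*s - 60) + t*(-10*s^2 - 64*s - 160)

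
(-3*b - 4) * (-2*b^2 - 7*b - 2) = 6*b^3 + 29*b^2 + 34*b + 8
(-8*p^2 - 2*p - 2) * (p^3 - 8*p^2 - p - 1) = -8*p^5 + 62*p^4 + 22*p^3 + 26*p^2 + 4*p + 2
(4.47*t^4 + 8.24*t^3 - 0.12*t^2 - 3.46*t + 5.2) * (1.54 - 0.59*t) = -2.6373*t^5 + 2.0222*t^4 + 12.7604*t^3 + 1.8566*t^2 - 8.3964*t + 8.008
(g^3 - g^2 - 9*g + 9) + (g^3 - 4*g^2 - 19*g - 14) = 2*g^3 - 5*g^2 - 28*g - 5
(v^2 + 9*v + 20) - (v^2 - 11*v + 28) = 20*v - 8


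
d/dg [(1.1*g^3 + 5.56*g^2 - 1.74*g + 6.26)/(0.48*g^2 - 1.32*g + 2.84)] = (0.528*g^4 - 2.904*g^3 + 2.868*g^2 + 25.5712*g + 3.3216)/(0.2304*g^4 - 1.2672*g^3 + 4.4688*g^2 - 7.4976*g + 8.0656)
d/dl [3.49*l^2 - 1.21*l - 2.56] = 6.98*l - 1.21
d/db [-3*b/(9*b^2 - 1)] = 3*(9*b^2 + 1)/(9*b^2 - 1)^2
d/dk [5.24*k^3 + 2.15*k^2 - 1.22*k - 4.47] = 15.72*k^2 + 4.3*k - 1.22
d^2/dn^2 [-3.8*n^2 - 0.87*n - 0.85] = -7.60000000000000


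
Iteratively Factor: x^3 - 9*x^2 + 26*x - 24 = (x - 2)*(x^2 - 7*x + 12) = (x - 3)*(x - 2)*(x - 4)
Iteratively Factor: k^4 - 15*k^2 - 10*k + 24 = (k + 3)*(k^3 - 3*k^2 - 6*k + 8) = (k - 4)*(k + 3)*(k^2 + k - 2) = (k - 4)*(k + 2)*(k + 3)*(k - 1)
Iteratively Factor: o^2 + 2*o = (o)*(o + 2)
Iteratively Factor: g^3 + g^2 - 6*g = (g + 3)*(g^2 - 2*g) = g*(g + 3)*(g - 2)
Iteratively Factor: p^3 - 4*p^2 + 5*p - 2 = (p - 2)*(p^2 - 2*p + 1) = (p - 2)*(p - 1)*(p - 1)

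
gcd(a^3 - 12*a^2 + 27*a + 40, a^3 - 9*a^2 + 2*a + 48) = a - 8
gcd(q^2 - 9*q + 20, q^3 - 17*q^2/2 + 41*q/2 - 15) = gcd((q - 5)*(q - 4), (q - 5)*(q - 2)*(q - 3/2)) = q - 5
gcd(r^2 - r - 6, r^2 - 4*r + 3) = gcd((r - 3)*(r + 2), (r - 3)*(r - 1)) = r - 3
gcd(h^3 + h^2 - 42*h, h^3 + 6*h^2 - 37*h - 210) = h^2 + h - 42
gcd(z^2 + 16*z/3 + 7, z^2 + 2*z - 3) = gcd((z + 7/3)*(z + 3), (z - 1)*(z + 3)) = z + 3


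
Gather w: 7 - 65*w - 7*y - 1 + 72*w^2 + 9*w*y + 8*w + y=72*w^2 + w*(9*y - 57) - 6*y + 6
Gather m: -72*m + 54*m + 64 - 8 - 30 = 26 - 18*m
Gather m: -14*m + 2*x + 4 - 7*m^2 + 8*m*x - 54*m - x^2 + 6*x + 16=-7*m^2 + m*(8*x - 68) - x^2 + 8*x + 20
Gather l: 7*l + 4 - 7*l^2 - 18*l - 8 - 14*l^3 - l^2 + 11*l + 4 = -14*l^3 - 8*l^2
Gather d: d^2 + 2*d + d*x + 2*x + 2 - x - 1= d^2 + d*(x + 2) + x + 1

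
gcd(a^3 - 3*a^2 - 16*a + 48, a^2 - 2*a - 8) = a - 4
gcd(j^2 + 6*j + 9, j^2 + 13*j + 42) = 1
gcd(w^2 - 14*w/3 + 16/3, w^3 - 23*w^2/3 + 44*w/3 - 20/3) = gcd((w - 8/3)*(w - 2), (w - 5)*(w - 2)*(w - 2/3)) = w - 2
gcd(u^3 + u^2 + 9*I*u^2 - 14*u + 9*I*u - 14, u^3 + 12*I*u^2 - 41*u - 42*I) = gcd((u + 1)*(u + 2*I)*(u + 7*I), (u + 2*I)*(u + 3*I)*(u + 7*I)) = u^2 + 9*I*u - 14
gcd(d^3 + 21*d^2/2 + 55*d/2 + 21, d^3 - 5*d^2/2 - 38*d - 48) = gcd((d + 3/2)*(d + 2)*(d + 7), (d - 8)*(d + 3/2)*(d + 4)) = d + 3/2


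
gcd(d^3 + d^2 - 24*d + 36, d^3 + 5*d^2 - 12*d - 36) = d^2 + 3*d - 18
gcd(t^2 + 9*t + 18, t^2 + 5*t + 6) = t + 3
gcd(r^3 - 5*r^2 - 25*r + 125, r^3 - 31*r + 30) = r - 5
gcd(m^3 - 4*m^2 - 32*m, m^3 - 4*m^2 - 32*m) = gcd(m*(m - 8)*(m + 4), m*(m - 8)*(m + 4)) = m^3 - 4*m^2 - 32*m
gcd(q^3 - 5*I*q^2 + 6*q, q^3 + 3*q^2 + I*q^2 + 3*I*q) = q^2 + I*q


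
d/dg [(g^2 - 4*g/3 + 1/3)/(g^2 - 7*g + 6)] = -17/(3*g^2 - 36*g + 108)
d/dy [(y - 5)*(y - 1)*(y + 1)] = 3*y^2 - 10*y - 1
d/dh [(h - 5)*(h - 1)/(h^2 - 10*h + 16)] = 2*(-2*h^2 + 11*h - 23)/(h^4 - 20*h^3 + 132*h^2 - 320*h + 256)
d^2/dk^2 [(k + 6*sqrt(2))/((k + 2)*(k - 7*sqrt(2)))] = 2*(-(k + 2)^2*(k - 7*sqrt(2)) + (k + 2)^2*(k + 6*sqrt(2)) - (k + 2)*(k - 7*sqrt(2))^2 + (k + 2)*(k - 7*sqrt(2))*(k + 6*sqrt(2)) + (k - 7*sqrt(2))^2*(k + 6*sqrt(2)))/((k + 2)^3*(k - 7*sqrt(2))^3)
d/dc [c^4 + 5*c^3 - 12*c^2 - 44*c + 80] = 4*c^3 + 15*c^2 - 24*c - 44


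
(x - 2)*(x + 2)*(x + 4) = x^3 + 4*x^2 - 4*x - 16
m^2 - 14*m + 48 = (m - 8)*(m - 6)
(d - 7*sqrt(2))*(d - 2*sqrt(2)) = d^2 - 9*sqrt(2)*d + 28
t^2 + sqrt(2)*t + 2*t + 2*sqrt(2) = (t + 2)*(t + sqrt(2))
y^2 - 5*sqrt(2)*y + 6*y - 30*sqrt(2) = (y + 6)*(y - 5*sqrt(2))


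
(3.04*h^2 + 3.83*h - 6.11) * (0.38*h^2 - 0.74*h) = 1.1552*h^4 - 0.7942*h^3 - 5.156*h^2 + 4.5214*h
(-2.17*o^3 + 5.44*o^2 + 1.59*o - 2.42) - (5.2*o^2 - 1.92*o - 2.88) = -2.17*o^3 + 0.24*o^2 + 3.51*o + 0.46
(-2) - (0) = -2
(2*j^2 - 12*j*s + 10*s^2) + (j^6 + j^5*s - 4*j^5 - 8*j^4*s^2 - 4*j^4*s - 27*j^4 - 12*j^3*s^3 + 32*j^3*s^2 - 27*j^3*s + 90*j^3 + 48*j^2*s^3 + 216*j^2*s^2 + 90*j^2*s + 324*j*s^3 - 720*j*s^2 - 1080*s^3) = j^6 + j^5*s - 4*j^5 - 8*j^4*s^2 - 4*j^4*s - 27*j^4 - 12*j^3*s^3 + 32*j^3*s^2 - 27*j^3*s + 90*j^3 + 48*j^2*s^3 + 216*j^2*s^2 + 90*j^2*s + 2*j^2 + 324*j*s^3 - 720*j*s^2 - 12*j*s - 1080*s^3 + 10*s^2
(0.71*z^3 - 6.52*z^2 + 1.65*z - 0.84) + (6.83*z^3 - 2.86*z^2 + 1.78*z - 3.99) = 7.54*z^3 - 9.38*z^2 + 3.43*z - 4.83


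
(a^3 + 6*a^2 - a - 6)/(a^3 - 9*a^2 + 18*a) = (a^3 + 6*a^2 - a - 6)/(a*(a^2 - 9*a + 18))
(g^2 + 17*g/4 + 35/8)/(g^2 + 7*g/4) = (g + 5/2)/g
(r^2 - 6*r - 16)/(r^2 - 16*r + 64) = (r + 2)/(r - 8)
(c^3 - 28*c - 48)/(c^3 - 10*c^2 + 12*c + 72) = (c + 4)/(c - 6)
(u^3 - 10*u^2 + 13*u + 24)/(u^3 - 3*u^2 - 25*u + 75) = (u^2 - 7*u - 8)/(u^2 - 25)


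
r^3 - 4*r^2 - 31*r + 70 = (r - 7)*(r - 2)*(r + 5)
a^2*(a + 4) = a^3 + 4*a^2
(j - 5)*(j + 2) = j^2 - 3*j - 10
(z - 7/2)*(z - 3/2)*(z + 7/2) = z^3 - 3*z^2/2 - 49*z/4 + 147/8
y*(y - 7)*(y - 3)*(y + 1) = y^4 - 9*y^3 + 11*y^2 + 21*y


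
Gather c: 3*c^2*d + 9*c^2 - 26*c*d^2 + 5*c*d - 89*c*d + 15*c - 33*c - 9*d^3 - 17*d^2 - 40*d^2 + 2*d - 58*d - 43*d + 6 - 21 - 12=c^2*(3*d + 9) + c*(-26*d^2 - 84*d - 18) - 9*d^3 - 57*d^2 - 99*d - 27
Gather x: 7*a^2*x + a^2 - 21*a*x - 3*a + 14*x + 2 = a^2 - 3*a + x*(7*a^2 - 21*a + 14) + 2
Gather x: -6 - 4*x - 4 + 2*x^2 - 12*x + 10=2*x^2 - 16*x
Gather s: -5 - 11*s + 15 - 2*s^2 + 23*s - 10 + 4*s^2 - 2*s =2*s^2 + 10*s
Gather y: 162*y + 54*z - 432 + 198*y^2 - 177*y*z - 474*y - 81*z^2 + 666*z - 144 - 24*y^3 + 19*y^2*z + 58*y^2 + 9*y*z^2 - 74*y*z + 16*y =-24*y^3 + y^2*(19*z + 256) + y*(9*z^2 - 251*z - 296) - 81*z^2 + 720*z - 576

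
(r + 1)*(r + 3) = r^2 + 4*r + 3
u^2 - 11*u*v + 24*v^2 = (u - 8*v)*(u - 3*v)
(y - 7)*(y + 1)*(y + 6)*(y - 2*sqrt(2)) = y^4 - 2*sqrt(2)*y^3 - 43*y^2 - 42*y + 86*sqrt(2)*y + 84*sqrt(2)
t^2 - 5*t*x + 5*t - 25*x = (t + 5)*(t - 5*x)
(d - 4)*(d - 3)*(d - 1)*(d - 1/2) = d^4 - 17*d^3/2 + 23*d^2 - 43*d/2 + 6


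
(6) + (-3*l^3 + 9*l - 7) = -3*l^3 + 9*l - 1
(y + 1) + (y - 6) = 2*y - 5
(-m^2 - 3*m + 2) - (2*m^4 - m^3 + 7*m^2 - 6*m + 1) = -2*m^4 + m^3 - 8*m^2 + 3*m + 1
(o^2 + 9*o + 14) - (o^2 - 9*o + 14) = 18*o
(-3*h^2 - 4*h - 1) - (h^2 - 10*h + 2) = -4*h^2 + 6*h - 3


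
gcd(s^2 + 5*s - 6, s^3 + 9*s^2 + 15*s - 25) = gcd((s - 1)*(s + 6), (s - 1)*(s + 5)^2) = s - 1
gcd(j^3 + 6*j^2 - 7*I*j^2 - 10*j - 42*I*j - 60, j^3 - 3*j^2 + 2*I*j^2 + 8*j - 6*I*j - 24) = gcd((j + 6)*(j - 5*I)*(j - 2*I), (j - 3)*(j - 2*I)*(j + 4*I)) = j - 2*I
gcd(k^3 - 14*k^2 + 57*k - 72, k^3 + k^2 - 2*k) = 1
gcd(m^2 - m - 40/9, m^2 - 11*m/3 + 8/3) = m - 8/3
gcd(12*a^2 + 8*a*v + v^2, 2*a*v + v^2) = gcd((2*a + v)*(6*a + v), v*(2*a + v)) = 2*a + v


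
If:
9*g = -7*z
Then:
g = -7*z/9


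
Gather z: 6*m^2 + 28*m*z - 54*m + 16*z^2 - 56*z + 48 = 6*m^2 - 54*m + 16*z^2 + z*(28*m - 56) + 48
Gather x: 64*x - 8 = 64*x - 8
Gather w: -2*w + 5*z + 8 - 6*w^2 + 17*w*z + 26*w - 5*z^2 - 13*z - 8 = -6*w^2 + w*(17*z + 24) - 5*z^2 - 8*z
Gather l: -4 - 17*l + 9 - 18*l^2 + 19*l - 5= -18*l^2 + 2*l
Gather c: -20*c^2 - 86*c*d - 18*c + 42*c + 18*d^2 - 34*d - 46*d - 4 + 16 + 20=-20*c^2 + c*(24 - 86*d) + 18*d^2 - 80*d + 32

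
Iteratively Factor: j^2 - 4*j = (j)*(j - 4)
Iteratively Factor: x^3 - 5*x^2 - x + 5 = (x - 5)*(x^2 - 1) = (x - 5)*(x - 1)*(x + 1)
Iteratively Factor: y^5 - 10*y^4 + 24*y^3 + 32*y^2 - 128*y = (y)*(y^4 - 10*y^3 + 24*y^2 + 32*y - 128) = y*(y - 4)*(y^3 - 6*y^2 + 32) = y*(y - 4)*(y + 2)*(y^2 - 8*y + 16) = y*(y - 4)^2*(y + 2)*(y - 4)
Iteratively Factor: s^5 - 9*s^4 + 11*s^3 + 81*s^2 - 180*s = (s + 3)*(s^4 - 12*s^3 + 47*s^2 - 60*s) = (s - 5)*(s + 3)*(s^3 - 7*s^2 + 12*s) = s*(s - 5)*(s + 3)*(s^2 - 7*s + 12) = s*(s - 5)*(s - 3)*(s + 3)*(s - 4)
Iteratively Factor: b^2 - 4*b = (b)*(b - 4)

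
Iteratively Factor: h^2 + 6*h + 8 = (h + 2)*(h + 4)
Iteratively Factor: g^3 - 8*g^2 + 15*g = (g - 5)*(g^2 - 3*g) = (g - 5)*(g - 3)*(g)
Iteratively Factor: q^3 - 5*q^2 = (q - 5)*(q^2) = q*(q - 5)*(q)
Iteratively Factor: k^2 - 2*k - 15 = (k + 3)*(k - 5)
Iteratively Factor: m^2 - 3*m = (m)*(m - 3)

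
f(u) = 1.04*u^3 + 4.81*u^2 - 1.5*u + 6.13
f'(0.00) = -1.50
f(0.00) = 6.13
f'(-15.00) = 556.20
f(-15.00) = -2399.12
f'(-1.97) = -8.34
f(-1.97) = 19.80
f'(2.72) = 47.75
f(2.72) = 58.56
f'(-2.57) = -5.62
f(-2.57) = 24.10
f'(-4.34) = 15.52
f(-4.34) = 18.22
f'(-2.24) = -7.39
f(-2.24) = 21.94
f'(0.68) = 6.48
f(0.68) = 7.66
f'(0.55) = 4.73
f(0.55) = 6.93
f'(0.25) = 1.10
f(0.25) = 6.07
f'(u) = 3.12*u^2 + 9.62*u - 1.5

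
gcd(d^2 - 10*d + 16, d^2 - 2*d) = d - 2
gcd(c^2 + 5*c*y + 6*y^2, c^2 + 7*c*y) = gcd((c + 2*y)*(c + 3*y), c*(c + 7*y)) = 1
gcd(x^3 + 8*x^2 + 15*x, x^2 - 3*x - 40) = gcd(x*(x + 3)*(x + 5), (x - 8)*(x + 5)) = x + 5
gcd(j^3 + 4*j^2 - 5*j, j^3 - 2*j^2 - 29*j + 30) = j^2 + 4*j - 5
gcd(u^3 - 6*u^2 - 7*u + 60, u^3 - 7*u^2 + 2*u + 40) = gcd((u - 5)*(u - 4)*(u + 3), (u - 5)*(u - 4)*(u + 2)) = u^2 - 9*u + 20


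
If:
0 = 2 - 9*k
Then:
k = 2/9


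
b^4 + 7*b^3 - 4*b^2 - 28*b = b*(b - 2)*(b + 2)*(b + 7)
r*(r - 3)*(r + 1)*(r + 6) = r^4 + 4*r^3 - 15*r^2 - 18*r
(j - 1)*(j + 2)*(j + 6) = j^3 + 7*j^2 + 4*j - 12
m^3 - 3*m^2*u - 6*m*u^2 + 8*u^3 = (m - 4*u)*(m - u)*(m + 2*u)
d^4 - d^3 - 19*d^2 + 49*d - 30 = (d - 3)*(d - 2)*(d - 1)*(d + 5)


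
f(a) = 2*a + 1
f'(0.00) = 2.00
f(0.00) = 1.00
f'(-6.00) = 2.00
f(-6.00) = -11.00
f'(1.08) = 2.00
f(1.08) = 3.16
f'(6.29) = 2.00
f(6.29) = 13.58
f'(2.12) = 2.00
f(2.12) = 5.24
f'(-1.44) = 2.00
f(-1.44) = -1.88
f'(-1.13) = 2.00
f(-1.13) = -1.26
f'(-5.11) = 2.00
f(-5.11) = -9.22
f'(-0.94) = 2.00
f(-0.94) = -0.88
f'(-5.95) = 2.00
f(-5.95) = -10.90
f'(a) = 2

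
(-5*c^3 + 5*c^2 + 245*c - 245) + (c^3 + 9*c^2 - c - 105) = -4*c^3 + 14*c^2 + 244*c - 350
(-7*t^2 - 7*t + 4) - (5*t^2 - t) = -12*t^2 - 6*t + 4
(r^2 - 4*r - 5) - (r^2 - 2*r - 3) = -2*r - 2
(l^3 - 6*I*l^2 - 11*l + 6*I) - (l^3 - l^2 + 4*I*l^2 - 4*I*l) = l^2 - 10*I*l^2 - 11*l + 4*I*l + 6*I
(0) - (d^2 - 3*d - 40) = -d^2 + 3*d + 40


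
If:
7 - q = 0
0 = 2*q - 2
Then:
No Solution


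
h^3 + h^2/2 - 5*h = h*(h - 2)*(h + 5/2)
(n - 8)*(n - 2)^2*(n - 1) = n^4 - 13*n^3 + 48*n^2 - 68*n + 32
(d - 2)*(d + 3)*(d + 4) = d^3 + 5*d^2 - 2*d - 24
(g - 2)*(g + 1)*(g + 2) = g^3 + g^2 - 4*g - 4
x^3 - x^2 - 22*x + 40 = (x - 4)*(x - 2)*(x + 5)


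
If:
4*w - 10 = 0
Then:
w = 5/2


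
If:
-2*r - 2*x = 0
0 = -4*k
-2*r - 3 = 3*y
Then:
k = 0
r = -3*y/2 - 3/2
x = 3*y/2 + 3/2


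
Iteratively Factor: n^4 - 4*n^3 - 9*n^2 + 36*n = (n - 3)*(n^3 - n^2 - 12*n) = (n - 4)*(n - 3)*(n^2 + 3*n) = (n - 4)*(n - 3)*(n + 3)*(n)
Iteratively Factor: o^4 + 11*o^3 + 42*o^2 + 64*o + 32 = (o + 4)*(o^3 + 7*o^2 + 14*o + 8) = (o + 2)*(o + 4)*(o^2 + 5*o + 4) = (o + 2)*(o + 4)^2*(o + 1)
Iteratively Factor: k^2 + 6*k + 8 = (k + 2)*(k + 4)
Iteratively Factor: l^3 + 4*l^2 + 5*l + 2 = (l + 1)*(l^2 + 3*l + 2) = (l + 1)*(l + 2)*(l + 1)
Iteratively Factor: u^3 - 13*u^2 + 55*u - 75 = (u - 5)*(u^2 - 8*u + 15) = (u - 5)^2*(u - 3)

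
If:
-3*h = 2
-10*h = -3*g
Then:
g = -20/9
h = -2/3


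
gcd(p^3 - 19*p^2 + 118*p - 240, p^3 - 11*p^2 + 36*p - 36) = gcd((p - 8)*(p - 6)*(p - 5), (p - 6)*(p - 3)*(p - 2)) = p - 6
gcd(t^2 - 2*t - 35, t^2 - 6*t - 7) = t - 7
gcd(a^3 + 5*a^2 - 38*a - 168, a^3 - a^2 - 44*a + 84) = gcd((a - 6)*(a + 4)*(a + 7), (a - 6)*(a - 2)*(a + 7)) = a^2 + a - 42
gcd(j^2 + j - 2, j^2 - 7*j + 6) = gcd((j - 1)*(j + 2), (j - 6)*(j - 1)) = j - 1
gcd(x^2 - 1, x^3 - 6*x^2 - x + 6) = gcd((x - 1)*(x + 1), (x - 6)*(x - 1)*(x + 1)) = x^2 - 1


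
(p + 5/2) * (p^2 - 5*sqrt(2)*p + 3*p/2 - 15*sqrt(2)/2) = p^3 - 5*sqrt(2)*p^2 + 4*p^2 - 20*sqrt(2)*p + 15*p/4 - 75*sqrt(2)/4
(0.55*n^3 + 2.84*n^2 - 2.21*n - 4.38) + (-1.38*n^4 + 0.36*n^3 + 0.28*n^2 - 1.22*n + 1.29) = -1.38*n^4 + 0.91*n^3 + 3.12*n^2 - 3.43*n - 3.09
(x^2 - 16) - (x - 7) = x^2 - x - 9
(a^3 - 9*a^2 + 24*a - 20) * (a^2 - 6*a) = a^5 - 15*a^4 + 78*a^3 - 164*a^2 + 120*a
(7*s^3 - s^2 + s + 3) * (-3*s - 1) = -21*s^4 - 4*s^3 - 2*s^2 - 10*s - 3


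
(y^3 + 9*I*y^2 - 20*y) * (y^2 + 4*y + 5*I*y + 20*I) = y^5 + 4*y^4 + 14*I*y^4 - 65*y^3 + 56*I*y^3 - 260*y^2 - 100*I*y^2 - 400*I*y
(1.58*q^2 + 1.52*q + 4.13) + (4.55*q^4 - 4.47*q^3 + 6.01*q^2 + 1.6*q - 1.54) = 4.55*q^4 - 4.47*q^3 + 7.59*q^2 + 3.12*q + 2.59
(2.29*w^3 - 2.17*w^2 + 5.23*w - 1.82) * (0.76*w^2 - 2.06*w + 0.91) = 1.7404*w^5 - 6.3666*w^4 + 10.5289*w^3 - 14.1317*w^2 + 8.5085*w - 1.6562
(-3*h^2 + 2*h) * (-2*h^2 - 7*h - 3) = 6*h^4 + 17*h^3 - 5*h^2 - 6*h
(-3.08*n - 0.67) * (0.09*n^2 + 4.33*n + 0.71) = -0.2772*n^3 - 13.3967*n^2 - 5.0879*n - 0.4757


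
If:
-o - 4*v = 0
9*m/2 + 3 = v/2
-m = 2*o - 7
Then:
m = -55/71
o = 276/71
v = -69/71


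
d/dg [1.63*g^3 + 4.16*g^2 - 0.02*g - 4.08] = 4.89*g^2 + 8.32*g - 0.02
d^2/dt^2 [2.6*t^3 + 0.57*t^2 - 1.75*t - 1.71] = 15.6*t + 1.14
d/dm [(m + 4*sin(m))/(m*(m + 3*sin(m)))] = (m^2*cos(m) - m^2 - 8*m*sin(m) - 12*sin(m)^2)/(m^2*(m + 3*sin(m))^2)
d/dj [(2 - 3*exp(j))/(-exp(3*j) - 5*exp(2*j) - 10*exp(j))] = (-6*exp(3*j) - 9*exp(2*j) + 20*exp(j) + 20)*exp(-j)/(exp(4*j) + 10*exp(3*j) + 45*exp(2*j) + 100*exp(j) + 100)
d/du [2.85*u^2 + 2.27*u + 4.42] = 5.7*u + 2.27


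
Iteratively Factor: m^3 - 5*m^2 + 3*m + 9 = (m - 3)*(m^2 - 2*m - 3) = (m - 3)*(m + 1)*(m - 3)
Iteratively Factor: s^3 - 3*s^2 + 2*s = (s)*(s^2 - 3*s + 2) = s*(s - 1)*(s - 2)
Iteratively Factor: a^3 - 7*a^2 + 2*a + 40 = (a - 5)*(a^2 - 2*a - 8) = (a - 5)*(a + 2)*(a - 4)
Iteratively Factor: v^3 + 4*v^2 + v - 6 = (v + 3)*(v^2 + v - 2) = (v + 2)*(v + 3)*(v - 1)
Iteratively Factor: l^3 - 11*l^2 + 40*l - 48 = (l - 4)*(l^2 - 7*l + 12) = (l - 4)*(l - 3)*(l - 4)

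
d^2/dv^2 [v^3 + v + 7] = 6*v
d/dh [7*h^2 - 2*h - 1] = 14*h - 2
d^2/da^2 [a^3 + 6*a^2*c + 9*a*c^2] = 6*a + 12*c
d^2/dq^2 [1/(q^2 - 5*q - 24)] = 2*(q^2 - 5*q - (2*q - 5)^2 - 24)/(-q^2 + 5*q + 24)^3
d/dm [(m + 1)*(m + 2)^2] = (m + 2)*(3*m + 4)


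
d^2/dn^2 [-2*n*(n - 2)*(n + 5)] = -12*n - 12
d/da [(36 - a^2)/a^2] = -72/a^3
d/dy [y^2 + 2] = 2*y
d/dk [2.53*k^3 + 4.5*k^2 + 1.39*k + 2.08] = 7.59*k^2 + 9.0*k + 1.39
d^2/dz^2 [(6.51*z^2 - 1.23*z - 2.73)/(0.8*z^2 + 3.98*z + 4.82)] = (-43.03008*z^3 - 161.09856*z^2 - 23.6966400000001*z + 284.24268)/(0.512*z^6 + 7.6416*z^5 + 47.27136*z^4 + 155.126072*z^3 + 284.809944*z^2 + 277.394856*z + 111.980168)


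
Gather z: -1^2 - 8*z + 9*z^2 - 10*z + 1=9*z^2 - 18*z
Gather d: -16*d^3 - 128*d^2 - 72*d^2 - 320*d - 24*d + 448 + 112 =-16*d^3 - 200*d^2 - 344*d + 560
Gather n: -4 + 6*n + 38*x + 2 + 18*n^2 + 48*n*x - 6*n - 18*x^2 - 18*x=18*n^2 + 48*n*x - 18*x^2 + 20*x - 2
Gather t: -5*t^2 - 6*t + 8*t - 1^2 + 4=-5*t^2 + 2*t + 3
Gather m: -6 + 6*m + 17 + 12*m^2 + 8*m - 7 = 12*m^2 + 14*m + 4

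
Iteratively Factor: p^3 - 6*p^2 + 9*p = (p)*(p^2 - 6*p + 9) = p*(p - 3)*(p - 3)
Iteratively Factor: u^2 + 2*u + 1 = (u + 1)*(u + 1)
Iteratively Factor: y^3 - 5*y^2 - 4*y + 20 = (y + 2)*(y^2 - 7*y + 10) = (y - 2)*(y + 2)*(y - 5)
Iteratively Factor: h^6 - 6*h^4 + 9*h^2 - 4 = (h + 1)*(h^5 - h^4 - 5*h^3 + 5*h^2 + 4*h - 4) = (h - 1)*(h + 1)*(h^4 - 5*h^2 + 4) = (h - 1)^2*(h + 1)*(h^3 + h^2 - 4*h - 4) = (h - 1)^2*(h + 1)*(h + 2)*(h^2 - h - 2) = (h - 1)^2*(h + 1)^2*(h + 2)*(h - 2)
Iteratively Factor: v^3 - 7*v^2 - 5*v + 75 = (v + 3)*(v^2 - 10*v + 25) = (v - 5)*(v + 3)*(v - 5)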